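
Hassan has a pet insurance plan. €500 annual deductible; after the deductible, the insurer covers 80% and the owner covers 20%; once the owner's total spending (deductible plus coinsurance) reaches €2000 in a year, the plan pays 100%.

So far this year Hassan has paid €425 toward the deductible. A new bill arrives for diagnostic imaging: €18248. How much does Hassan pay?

€425 of the €500 deductible is already met, leaving €75.
The remaining €18173 (= €18248 − €75) moves to coinsurance.
Coinsurance: €18173 × 20% = €3634.60.
Owner responsibility before any cap: €75 + €3634.60 = €3709.60.
That would bring total out-of-pocket to €4134.60, past the €2000 cap. The owner is capped at €2000 − €425 = €1575 on this claim.

€1575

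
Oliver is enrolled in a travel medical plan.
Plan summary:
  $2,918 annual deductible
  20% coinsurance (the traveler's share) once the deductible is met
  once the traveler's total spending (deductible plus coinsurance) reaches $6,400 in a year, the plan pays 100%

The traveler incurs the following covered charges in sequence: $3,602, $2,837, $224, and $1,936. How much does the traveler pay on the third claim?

#1 ($3,602): $2,918 finishes the deductible; $684 goes to coinsurance; traveler's 20% is $136.80. Cost to traveler: $3,054.80. OOP to date $3,054.80.
#2 ($2,837): 20% coinsurance on $2,837 = $567.40. Cost to traveler: $567.40. OOP to date $3,622.20.
#3 ($224): deductible met; 20% of $224 = $44.80. Traveler owes $44.80 (running OOP $3,667).

$44.80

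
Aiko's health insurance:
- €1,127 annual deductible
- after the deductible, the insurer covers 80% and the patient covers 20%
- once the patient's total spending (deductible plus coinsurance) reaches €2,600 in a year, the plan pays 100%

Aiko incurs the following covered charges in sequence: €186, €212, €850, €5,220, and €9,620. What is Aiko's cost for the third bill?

Claim 1 (€186): entire amount goes to the deductible. Patient owes €186 (running OOP €186).
Claim 2 (€212): fully absorbed by the deductible. Patient owes €212 (running OOP €398).
Claim 3 (€850): deductible takes €729, €121 remains; 20% of €121 = €24.20. Cost to patient: €753.20. OOP to date €1,151.20.

€753.20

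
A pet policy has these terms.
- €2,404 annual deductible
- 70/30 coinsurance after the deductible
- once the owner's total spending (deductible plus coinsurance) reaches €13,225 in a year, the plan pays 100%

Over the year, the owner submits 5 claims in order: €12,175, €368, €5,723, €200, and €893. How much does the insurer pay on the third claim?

Claim 1 — €12,175: deductible takes €2,404, €9,771 remains; owner's 30% is €2,931.30. Cost to owner: €5,335.30. OOP to date €5,335.30. Insurer: €12,175 − €5,335.30 = €6,839.70.
Claim 2 — €368: deductible met; 30% of €368 = €110.40. Cost to owner: €110.40. OOP to date €5,445.70. Plan pays €368 − €110.40 = €257.60.
Claim 3 — €5,723: 30% coinsurance on €5,723 = €1,716.90. Owner pays €1,716.90; OOP now €7,162.60. Plan pays €5,723 − €1,716.90 = €4,006.10.

€4,006.10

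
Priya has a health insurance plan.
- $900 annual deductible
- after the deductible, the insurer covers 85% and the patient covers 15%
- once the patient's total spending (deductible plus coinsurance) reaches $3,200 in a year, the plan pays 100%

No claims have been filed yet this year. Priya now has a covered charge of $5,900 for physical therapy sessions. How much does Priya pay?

Deductible not yet touched, so the first $900 of the bill goes to the deductible.
The remaining $5,000 (= $5,900 − $900) moves to coinsurance.
Coinsurance: $5,000 × 15% = $750.
So the patient owes $900 + $750 = $1,650 before any cap.
Cumulative spending $0 + $1,650 = $1,650 stays under the $3,200 maximum.

$1,650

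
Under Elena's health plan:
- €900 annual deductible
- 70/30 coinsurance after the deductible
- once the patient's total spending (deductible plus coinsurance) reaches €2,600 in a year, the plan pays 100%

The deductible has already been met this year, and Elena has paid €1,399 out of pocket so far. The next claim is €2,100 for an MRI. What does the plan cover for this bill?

€1,470

With the deductible met, the entire €2,100 is subject to coinsurance.
Patient's 30% share of €2,100 is €630.
Year-to-date out-of-pocket becomes €1,399 + €630 = €2,029, still under the €2,600 maximum, so no cap applies.
The plan picks up €2,100 − €630 = €1,470.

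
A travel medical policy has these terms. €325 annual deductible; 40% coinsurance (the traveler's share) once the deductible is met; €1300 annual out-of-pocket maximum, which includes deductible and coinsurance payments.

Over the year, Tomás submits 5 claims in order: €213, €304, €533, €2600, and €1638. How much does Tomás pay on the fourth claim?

€685

Claim 1 — €213: entire amount goes to the deductible. Cost to traveler: €213. OOP to date €213.
Claim 2 — €304: €112 to deductible, leaving €192; traveler's 40% is €76.80. Traveler pays €188.80; OOP now €401.80.
Claim 3 — €533: 40% coinsurance on €533 = €213.20. Traveler owes €213.20 (running OOP €615).
Claim 4 — €2600: 40% coinsurance on €2600 = €1040. That would push OOP to €1655, over the €1300 cap, so traveler pays €1300 − €615 = €685.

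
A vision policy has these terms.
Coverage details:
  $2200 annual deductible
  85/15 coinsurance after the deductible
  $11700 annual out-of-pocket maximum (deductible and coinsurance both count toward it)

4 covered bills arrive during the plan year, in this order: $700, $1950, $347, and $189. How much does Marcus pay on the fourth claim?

$28.35

#1 ($700): all of it applies to the deductible. Member pays $700; OOP now $700.
#2 ($1950): deductible takes $1500, $450 remains; member's 15% is $67.50. Member owes $1567.50 (running OOP $2267.50).
#3 ($347): deductible already satisfied, so member's share is 15% × $347 = $52.05. Member pays $52.05; OOP now $2319.55.
#4 ($189): 15% coinsurance on $189 = $28.35. Member pays $28.35; OOP now $2347.90.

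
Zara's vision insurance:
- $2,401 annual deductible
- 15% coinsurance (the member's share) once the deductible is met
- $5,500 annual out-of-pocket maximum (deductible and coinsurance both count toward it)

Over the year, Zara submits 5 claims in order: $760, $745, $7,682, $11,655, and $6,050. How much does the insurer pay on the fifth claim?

$5,717.15

Claim 1 ($760): fully absorbed by the deductible. Member pays $760; OOP now $760. Plan pays $760 − $760 = $0.
Claim 2 ($745): all of it applies to the deductible. Member owes $745 (running OOP $1,505). Plan pays $745 − $745 = $0.
Claim 3 ($7,682): deductible takes $896, $6,786 remains; member's 15% is $1,017.90. Member pays $1,913.90; OOP now $3,418.90. Insurer: $7,682 − $1,913.90 = $5,768.10.
Claim 4 ($11,655): 15% coinsurance on $11,655 = $1,748.25. Member pays $1,748.25; OOP now $5,167.15. Plan pays $11,655 − $1,748.25 = $9,906.75.
Claim 5 ($6,050): 15% coinsurance on $6,050 = $907.50. OOP would hit $6,074.65 > $5,500, so the cap limits the member to $5,500 − $5,167.15 = $332.85. Insurer: $6,050 − $332.85 = $5,717.15.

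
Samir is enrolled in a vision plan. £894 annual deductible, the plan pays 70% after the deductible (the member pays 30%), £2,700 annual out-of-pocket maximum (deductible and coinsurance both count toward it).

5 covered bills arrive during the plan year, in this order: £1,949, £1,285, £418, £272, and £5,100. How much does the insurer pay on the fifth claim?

£4,203

#1 (£1,949): deductible takes £894, £1,055 remains; member's 30% is £316.50. Member owes £1,210.50 (running OOP £1,210.50). Insurer: £1,949 − £1,210.50 = £738.50.
#2 (£1,285): 30% coinsurance on £1,285 = £385.50. Member pays £385.50; OOP now £1,596. Plan pays £1,285 − £385.50 = £899.50.
#3 (£418): 30% coinsurance on £418 = £125.40. Member owes £125.40 (running OOP £1,721.40). Plan pays £418 − £125.40 = £292.60.
#4 (£272): deductible already satisfied, so member's share is 30% × £272 = £81.60. Cost to member: £81.60. OOP to date £1,803. Insurer: £272 − £81.60 = £190.40.
#5 (£5,100): deductible already satisfied, so member's share is 30% × £5,100 = £1,530. Adding that to £1,803 gives £3,333, past the £2,700 cap; member pays only £2,700 − £1,803 = £897. Insurer: £5,100 − £897 = £4,203.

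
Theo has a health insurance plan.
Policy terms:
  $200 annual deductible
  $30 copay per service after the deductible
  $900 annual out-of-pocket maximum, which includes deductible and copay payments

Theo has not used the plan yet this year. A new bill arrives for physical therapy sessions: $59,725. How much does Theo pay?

$230

Nothing has been paid toward the $200 deductible, so the first $200 of this charge is applied there.
That leaves $59,725 − $200 = $59,525 for the copay.
Copay on this service: $30.
That puts the patient's cost at $200 + $30 = $230 before any cap.
Cumulative spending $0 + $230 = $230 stays under the $900 maximum.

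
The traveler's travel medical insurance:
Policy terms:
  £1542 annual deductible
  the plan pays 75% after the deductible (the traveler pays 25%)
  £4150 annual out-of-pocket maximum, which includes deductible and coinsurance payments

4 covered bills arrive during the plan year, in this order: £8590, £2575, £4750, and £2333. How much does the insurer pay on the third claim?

£4547.75

Claim 1 (£8590): deductible takes £1542, £7048 remains; coinsurance £7048 × 25% = £1762. Traveler owes £3304 (running OOP £3304). Insurer: £8590 − £3304 = £5286.
Claim 2 (£2575): deductible already satisfied, so traveler's share is 25% × £2575 = £643.75. Traveler owes £643.75 (running OOP £3947.75). Plan pays £2575 − £643.75 = £1931.25.
Claim 3 (£4750): 25% coinsurance on £4750 = £1187.50. Adding that to £3947.75 gives £5135.25, past the £4150 cap; traveler pays only £4150 − £3947.75 = £202.25. Insurer: £4750 − £202.25 = £4547.75.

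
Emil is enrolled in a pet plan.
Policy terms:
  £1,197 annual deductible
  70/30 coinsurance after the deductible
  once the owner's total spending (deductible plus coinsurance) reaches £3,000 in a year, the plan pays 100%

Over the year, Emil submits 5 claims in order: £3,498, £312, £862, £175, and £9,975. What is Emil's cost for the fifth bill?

Bill 1, £3,498: £1,197 to deductible, leaving £2,301; 30% of £2,301 = £690.30. Owner owes £1,887.30 (running OOP £1,887.30).
Bill 2, £312: deductible already satisfied, so owner's share is 30% × £312 = £93.60. Owner pays £93.60; OOP now £1,980.90.
Bill 3, £862: deductible already satisfied, so owner's share is 30% × £862 = £258.60. Cost to owner: £258.60. OOP to date £2,239.50.
Bill 4, £175: 30% coinsurance on £175 = £52.50. Owner owes £52.50 (running OOP £2,292).
Bill 5, £9,975: 30% coinsurance on £9,975 = £2,992.50. OOP would hit £5,284.50 > £3,000, so the cap limits the owner to £3,000 − £2,292 = £708.

£708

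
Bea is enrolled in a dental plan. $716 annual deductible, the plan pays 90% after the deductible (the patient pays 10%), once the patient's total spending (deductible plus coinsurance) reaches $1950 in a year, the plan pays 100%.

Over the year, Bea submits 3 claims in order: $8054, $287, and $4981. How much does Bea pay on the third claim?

$471.50

Bill 1, $8054: deductible takes $716, $7338 remains; 10% of $7338 = $733.80. Patient owes $1449.80 (running OOP $1449.80).
Bill 2, $287: 10% coinsurance on $287 = $28.70. Patient pays $28.70; OOP now $1478.50.
Bill 3, $4981: 10% coinsurance on $4981 = $498.10. That would push OOP to $1976.60, over the $1950 cap, so patient pays $1950 − $1478.50 = $471.50.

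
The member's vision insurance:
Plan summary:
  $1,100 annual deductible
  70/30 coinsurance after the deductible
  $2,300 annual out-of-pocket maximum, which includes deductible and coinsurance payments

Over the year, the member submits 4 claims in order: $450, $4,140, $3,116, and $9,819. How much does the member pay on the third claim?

Bill 1, $450: fully absorbed by the deductible. Cost to member: $450. OOP to date $450.
Bill 2, $4,140: $650 to deductible, leaving $3,490; member's 30% is $1,047. Member owes $1,697 (running OOP $2,147).
Bill 3, $3,116: deductible met; 30% of $3,116 = $934.80. That would push OOP to $3,081.80, over the $2,300 cap, so member pays $2,300 − $2,147 = $153.

$153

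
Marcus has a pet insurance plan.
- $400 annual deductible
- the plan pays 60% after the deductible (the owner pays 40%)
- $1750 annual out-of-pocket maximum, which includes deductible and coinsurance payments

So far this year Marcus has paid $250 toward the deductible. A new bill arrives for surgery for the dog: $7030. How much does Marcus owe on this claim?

$1500

$250 of the $400 deductible is already met, leaving $150.
The remaining $6880 (= $7030 − $150) moves to coinsurance.
40% of $6880 = $2752 falls to the owner.
Owner responsibility before any cap: $150 + $2752 = $2902.
That would bring total out-of-pocket to $3152, past the $1750 cap. The owner is capped at $1750 − $250 = $1500 on this claim.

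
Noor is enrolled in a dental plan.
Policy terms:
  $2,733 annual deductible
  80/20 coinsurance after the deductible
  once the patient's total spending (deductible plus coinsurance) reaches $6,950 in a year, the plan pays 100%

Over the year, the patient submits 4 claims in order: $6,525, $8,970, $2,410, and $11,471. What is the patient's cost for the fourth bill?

$1,182.60

Claim 1 ($6,525): $2,733 finishes the deductible; $3,792 goes to coinsurance; patient's 20% is $758.40. Patient pays $3,491.40; OOP now $3,491.40.
Claim 2 ($8,970): deductible already satisfied, so patient's share is 20% × $8,970 = $1,794. Patient owes $1,794 (running OOP $5,285.40).
Claim 3 ($2,410): 20% coinsurance on $2,410 = $482. Cost to patient: $482. OOP to date $5,767.40.
Claim 4 ($11,471): deductible already satisfied, so patient's share is 20% × $11,471 = $2,294.20. Adding that to $5,767.40 gives $8,061.60, past the $6,950 cap; patient pays only $6,950 − $5,767.40 = $1,182.60.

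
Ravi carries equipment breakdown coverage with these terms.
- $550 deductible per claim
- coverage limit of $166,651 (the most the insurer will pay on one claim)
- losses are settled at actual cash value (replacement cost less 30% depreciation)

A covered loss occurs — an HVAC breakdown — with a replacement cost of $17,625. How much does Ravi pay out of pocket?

$5,837.50

Actual cash value after 30% depreciation: $17,625 × 70% = $12,337.50.
Less the $550 deductible: $12,337.50 − $550 = $11,787.50.
$11,787.50 ≤ $166,651, so the limit doesn't bind; insurer pays $11,787.50.
Out of pocket: $17,625 − $11,787.50 = $5,837.50.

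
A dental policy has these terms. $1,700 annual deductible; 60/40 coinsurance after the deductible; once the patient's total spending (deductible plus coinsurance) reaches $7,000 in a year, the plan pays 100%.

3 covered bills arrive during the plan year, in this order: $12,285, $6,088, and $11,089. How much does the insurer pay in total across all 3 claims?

$22,462

#1 ($12,285): deductible takes $1,700, $10,585 remains; patient's 40% is $4,234. Cost to patient: $5,934. OOP to date $5,934. Insurer: $12,285 − $5,934 = $6,351.
#2 ($6,088): 40% coinsurance on $6,088 = $2,435.20. OOP would hit $8,369.20 > $7,000, so the cap limits the patient to $7,000 − $5,934 = $1,066. Insurer: $6,088 − $1,066 = $5,022.
#3 ($11,089): deductible met; 40% of $11,089 = $4,435.60. Adding that to $7,000 gives $11,435.60, past the $7,000 cap; patient pays only $7,000 − $7,000 = $0. Plan pays $11,089 − $0 = $11,089.
Insurer total: $6,351 + $5,022 + $11,089 = $22,462.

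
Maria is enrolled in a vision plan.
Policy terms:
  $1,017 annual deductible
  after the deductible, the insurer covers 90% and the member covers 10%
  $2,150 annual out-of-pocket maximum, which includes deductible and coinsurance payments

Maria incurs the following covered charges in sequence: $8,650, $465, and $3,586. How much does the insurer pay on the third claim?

$3,262.80

Claim 1 — $8,650: $1,017 to deductible, leaving $7,633; 10% of $7,633 = $763.30. Member pays $1,780.30; OOP now $1,780.30. Insurer: $8,650 − $1,780.30 = $6,869.70.
Claim 2 — $465: 10% coinsurance on $465 = $46.50. Cost to member: $46.50. OOP to date $1,826.80. Plan pays $465 − $46.50 = $418.50.
Claim 3 — $3,586: deductible met; 10% of $3,586 = $358.60. Adding that to $1,826.80 gives $2,185.40, past the $2,150 cap; member pays only $2,150 − $1,826.80 = $323.20. Plan pays $3,586 − $323.20 = $3,262.80.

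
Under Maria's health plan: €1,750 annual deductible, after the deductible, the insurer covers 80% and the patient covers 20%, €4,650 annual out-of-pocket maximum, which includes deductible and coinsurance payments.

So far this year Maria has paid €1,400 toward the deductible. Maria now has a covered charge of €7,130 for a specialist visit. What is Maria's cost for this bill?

Remaining deductible: €1,750 − €1,400 = €350.
That leaves €7,130 − €350 = €6,780 for coinsurance.
Patient's 20% share of €6,780 is €1,356.
So the patient owes €350 + €1,356 = €1,706 before any cap.
Total out-of-pocket so far would be €1,400 + €1,706 = €3,106, below the €4,650 cap — no reduction.

€1,706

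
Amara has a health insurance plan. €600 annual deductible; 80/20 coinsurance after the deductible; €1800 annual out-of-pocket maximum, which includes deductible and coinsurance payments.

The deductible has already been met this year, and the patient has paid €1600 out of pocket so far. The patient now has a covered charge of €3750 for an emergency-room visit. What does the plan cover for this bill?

With the deductible met, the entire €3750 is subject to coinsurance.
Patient's 20% share of €3750 is €750.
Year-to-date out-of-pocket would reach €1600 + €750 = €2350, above the €1800 maximum, so the patient pays only €1800 − €1600 = €200.
Insurer pays the balance: €3750 − €200 = €3550.

€3550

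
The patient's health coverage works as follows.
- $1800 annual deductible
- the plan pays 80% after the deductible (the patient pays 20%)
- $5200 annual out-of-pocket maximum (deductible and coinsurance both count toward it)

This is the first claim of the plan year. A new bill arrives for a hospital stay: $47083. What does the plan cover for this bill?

$41883

Nothing has been paid toward the $1800 deductible, so the first $1800 of this charge is applied there.
The remaining $45283 (= $47083 − $1800) moves to coinsurance.
Coinsurance: $45283 × 20% = $9056.60.
Patient responsibility before any cap: $1800 + $9056.60 = $10856.60.
Adding $10856.60 to the $0 already spent would give $10856.60, which exceeds the $5200 cap; the patient pays just $5200 − $0 = $5200.
Insurer pays the balance: $47083 − $5200 = $41883.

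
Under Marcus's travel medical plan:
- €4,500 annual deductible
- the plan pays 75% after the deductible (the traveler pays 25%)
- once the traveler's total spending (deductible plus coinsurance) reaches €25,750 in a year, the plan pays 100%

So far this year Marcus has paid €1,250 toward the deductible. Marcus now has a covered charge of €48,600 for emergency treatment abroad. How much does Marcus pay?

€1,250 of the €4,500 deductible is already met, leaving €3,250.
That leaves €48,600 − €3,250 = €45,350 for coinsurance.
Coinsurance: €45,350 × 25% = €11,337.50.
Traveler responsibility before any cap: €3,250 + €11,337.50 = €14,587.50.
Cumulative spending €1,250 + €14,587.50 = €15,837.50 stays under the €25,750 maximum.

€14,587.50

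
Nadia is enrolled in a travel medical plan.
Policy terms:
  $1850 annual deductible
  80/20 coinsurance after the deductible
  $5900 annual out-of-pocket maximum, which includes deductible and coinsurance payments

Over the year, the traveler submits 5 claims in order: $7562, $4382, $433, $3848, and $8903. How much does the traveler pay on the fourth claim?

$769.60

Claim 1 ($7562): $1850 finishes the deductible; $5712 goes to coinsurance; coinsurance $5712 × 20% = $1142.40. Traveler pays $2992.40; OOP now $2992.40.
Claim 2 ($4382): deductible met; 20% of $4382 = $876.40. Traveler pays $876.40; OOP now $3868.80.
Claim 3 ($433): 20% coinsurance on $433 = $86.60. Cost to traveler: $86.60. OOP to date $3955.40.
Claim 4 ($3848): deductible already satisfied, so traveler's share is 20% × $3848 = $769.60. Traveler pays $769.60; OOP now $4725.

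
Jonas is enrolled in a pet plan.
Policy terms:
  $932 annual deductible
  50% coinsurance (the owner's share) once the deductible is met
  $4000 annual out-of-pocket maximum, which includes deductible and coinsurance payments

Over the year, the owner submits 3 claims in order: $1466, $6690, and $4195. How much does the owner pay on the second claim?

$2801

#1 ($1466): deductible takes $932, $534 remains; 50% of $534 = $267. Cost to owner: $1199. OOP to date $1199.
#2 ($6690): 50% coinsurance on $6690 = $3345. OOP would hit $4544 > $4000, so the cap limits the owner to $4000 − $1199 = $2801.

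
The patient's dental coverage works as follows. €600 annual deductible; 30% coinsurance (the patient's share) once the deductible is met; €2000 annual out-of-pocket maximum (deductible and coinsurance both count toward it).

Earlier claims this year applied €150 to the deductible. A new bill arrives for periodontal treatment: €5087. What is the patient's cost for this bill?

€1841.10

Deductible still to meet: €600 − €150 = €450.
That leaves €5087 − €450 = €4637 for coinsurance.
30% of €4637 = €1391.10 falls to the patient.
That puts the patient's cost at €450 + €1391.10 = €1841.10 before any cap.
Cumulative spending €150 + €1841.10 = €1991.10 stays under the €2000 maximum.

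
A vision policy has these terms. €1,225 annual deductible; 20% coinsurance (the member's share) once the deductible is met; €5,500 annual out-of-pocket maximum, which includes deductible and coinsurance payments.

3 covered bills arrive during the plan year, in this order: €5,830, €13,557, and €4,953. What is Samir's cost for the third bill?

€642.60

Bill 1, €5,830: deductible takes €1,225, €4,605 remains; member's 20% is €921. Member owes €2,146 (running OOP €2,146).
Bill 2, €13,557: 20% coinsurance on €13,557 = €2,711.40. Member pays €2,711.40; OOP now €4,857.40.
Bill 3, €4,953: 20% coinsurance on €4,953 = €990.60. That would push OOP to €5,848, over the €5,500 cap, so member pays €5,500 − €4,857.40 = €642.60.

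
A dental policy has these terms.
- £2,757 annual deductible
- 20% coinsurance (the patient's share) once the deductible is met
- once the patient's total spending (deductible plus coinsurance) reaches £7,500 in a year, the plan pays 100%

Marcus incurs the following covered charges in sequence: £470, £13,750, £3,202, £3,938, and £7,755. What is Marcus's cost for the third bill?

£640.40

Bill 1, £470: fully absorbed by the deductible. Patient owes £470 (running OOP £470).
Bill 2, £13,750: £2,287 finishes the deductible; £11,463 goes to coinsurance; patient's 20% is £2,292.60. Cost to patient: £4,579.60. OOP to date £5,049.60.
Bill 3, £3,202: 20% coinsurance on £3,202 = £640.40. Cost to patient: £640.40. OOP to date £5,690.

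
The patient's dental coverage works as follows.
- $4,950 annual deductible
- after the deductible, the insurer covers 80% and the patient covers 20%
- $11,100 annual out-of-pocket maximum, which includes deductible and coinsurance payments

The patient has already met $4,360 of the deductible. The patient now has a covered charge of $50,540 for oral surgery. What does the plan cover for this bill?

Remaining deductible: $4,950 − $4,360 = $590.
After the $590 deductible portion, $50,540 − $590 = $49,950 is subject to coinsurance.
Coinsurance: $49,950 × 20% = $9,990.
That puts the patient's cost at $590 + $9,990 = $10,580 before any cap.
Year-to-date out-of-pocket would reach $4,360 + $10,580 = $14,940, above the $11,100 maximum, so the patient pays only $11,100 − $4,360 = $6,740.
The insurer covers the remainder: $50,540 − $6,740 = $43,800.

$43,800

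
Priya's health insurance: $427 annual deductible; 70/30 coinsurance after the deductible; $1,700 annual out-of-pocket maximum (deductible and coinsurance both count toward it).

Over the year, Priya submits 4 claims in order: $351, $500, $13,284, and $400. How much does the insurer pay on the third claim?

Claim 1 — $351: entire amount goes to the deductible. Patient pays $351; OOP now $351. Plan pays $351 − $351 = $0.
Claim 2 — $500: $76 finishes the deductible; $424 goes to coinsurance; coinsurance $424 × 30% = $127.20. Cost to patient: $203.20. OOP to date $554.20. Plan pays $500 − $203.20 = $296.80.
Claim 3 — $13,284: deductible met; 30% of $13,284 = $3,985.20. Adding that to $554.20 gives $4,539.40, past the $1,700 cap; patient pays only $1,700 − $554.20 = $1,145.80. Plan pays $13,284 − $1,145.80 = $12,138.20.

$12,138.20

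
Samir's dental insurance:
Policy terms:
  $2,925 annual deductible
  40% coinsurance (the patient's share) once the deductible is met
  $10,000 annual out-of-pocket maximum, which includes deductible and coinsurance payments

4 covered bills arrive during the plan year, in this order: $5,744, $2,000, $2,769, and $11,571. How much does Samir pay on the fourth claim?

$4,039.80

Claim 1 — $5,744: $2,925 finishes the deductible; $2,819 goes to coinsurance; coinsurance $2,819 × 40% = $1,127.60. Cost to patient: $4,052.60. OOP to date $4,052.60.
Claim 2 — $2,000: deductible already satisfied, so patient's share is 40% × $2,000 = $800. Patient owes $800 (running OOP $4,852.60).
Claim 3 — $2,769: deductible met; 40% of $2,769 = $1,107.60. Cost to patient: $1,107.60. OOP to date $5,960.20.
Claim 4 — $11,571: 40% coinsurance on $11,571 = $4,628.40. That would push OOP to $10,588.60, over the $10,000 cap, so patient pays $10,000 − $5,960.20 = $4,039.80.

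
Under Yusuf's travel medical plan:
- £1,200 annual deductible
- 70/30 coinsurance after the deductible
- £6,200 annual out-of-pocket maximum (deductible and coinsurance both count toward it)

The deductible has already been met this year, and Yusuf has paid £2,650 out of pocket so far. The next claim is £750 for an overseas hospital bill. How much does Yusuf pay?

£225

With the deductible met, the entire £750 is subject to coinsurance.
30% of £750 = £225 falls to the traveler.
Cumulative spending £2,650 + £225 = £2,875 stays under the £6,200 maximum.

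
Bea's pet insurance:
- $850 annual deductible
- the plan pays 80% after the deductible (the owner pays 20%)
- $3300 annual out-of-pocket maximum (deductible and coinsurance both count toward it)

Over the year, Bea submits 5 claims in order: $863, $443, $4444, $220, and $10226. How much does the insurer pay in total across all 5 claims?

Bill 1, $863: $850 finishes the deductible; $13 goes to coinsurance; coinsurance $13 × 20% = $2.60. Owner owes $852.60 (running OOP $852.60). Plan pays $863 − $852.60 = $10.40.
Bill 2, $443: deductible met; 20% of $443 = $88.60. Owner pays $88.60; OOP now $941.20. Insurer: $443 − $88.60 = $354.40.
Bill 3, $4444: deductible already satisfied, so owner's share is 20% × $4444 = $888.80. Cost to owner: $888.80. OOP to date $1830. Insurer: $4444 − $888.80 = $3555.20.
Bill 4, $220: deductible met; 20% of $220 = $44. Owner pays $44; OOP now $1874. Plan pays $220 − $44 = $176.
Bill 5, $10226: deductible already satisfied, so owner's share is 20% × $10226 = $2045.20. OOP would hit $3919.20 > $3300, so the cap limits the owner to $3300 − $1874 = $1426. Insurer: $10226 − $1426 = $8800.
Insurer total: $10.40 + $354.40 + $3555.20 + $176 + $8800 = $12896.

$12896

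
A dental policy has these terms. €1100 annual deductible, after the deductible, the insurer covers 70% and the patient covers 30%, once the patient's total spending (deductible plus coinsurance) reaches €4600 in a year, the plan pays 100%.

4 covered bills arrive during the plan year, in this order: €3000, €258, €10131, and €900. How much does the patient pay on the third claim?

€2852.60

Claim 1 (€3000): €1100 finishes the deductible; €1900 goes to coinsurance; coinsurance €1900 × 30% = €570. Patient pays €1670; OOP now €1670.
Claim 2 (€258): deductible already satisfied, so patient's share is 30% × €258 = €77.40. Patient pays €77.40; OOP now €1747.40.
Claim 3 (€10131): deductible already satisfied, so patient's share is 30% × €10131 = €3039.30. That would push OOP to €4786.70, over the €4600 cap, so patient pays €4600 − €1747.40 = €2852.60.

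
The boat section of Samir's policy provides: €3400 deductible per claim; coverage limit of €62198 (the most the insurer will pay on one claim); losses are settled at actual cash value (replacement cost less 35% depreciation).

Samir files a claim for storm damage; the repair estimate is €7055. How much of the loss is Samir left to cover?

At 35% depreciation, ACV = €7055 − €2469.25 = €4585.75.
Subtract the deductible: €4585.75 − €3400 = €1185.75.
That's under the €62198 cap, so the insurer reimburses the full €1185.75.
The owner bears the rest of the original loss: €7055 − €1185.75 = €5869.25.

€5869.25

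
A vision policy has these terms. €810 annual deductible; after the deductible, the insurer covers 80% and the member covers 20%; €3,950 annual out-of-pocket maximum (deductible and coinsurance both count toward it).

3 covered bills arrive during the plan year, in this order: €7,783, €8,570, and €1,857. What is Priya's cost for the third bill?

€31.40

#1 (€7,783): €810 finishes the deductible; €6,973 goes to coinsurance; coinsurance €6,973 × 20% = €1,394.60. Member owes €2,204.60 (running OOP €2,204.60).
#2 (€8,570): deductible already satisfied, so member's share is 20% × €8,570 = €1,714. Member owes €1,714 (running OOP €3,918.60).
#3 (€1,857): 20% coinsurance on €1,857 = €371.40. That would push OOP to €4,290, over the €3,950 cap, so member pays €3,950 − €3,918.60 = €31.40.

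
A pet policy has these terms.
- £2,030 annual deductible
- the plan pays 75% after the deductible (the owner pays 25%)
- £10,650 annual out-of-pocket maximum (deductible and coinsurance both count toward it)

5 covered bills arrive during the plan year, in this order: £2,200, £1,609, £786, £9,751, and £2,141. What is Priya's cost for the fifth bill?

Claim 1 (£2,200): £2,030 to deductible, leaving £170; coinsurance £170 × 25% = £42.50. Cost to owner: £2,072.50. OOP to date £2,072.50.
Claim 2 (£1,609): 25% coinsurance on £1,609 = £402.25. Cost to owner: £402.25. OOP to date £2,474.75.
Claim 3 (£786): 25% coinsurance on £786 = £196.50. Owner owes £196.50 (running OOP £2,671.25).
Claim 4 (£9,751): deductible met; 25% of £9,751 = £2,437.75. Owner pays £2,437.75; OOP now £5,109.
Claim 5 (£2,141): deductible already satisfied, so owner's share is 25% × £2,141 = £535.25. Owner pays £535.25; OOP now £5,644.25.

£535.25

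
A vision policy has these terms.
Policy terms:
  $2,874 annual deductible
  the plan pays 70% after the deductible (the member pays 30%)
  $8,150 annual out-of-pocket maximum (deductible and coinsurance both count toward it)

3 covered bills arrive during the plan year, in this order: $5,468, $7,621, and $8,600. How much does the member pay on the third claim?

$2,211.50

Bill 1, $5,468: $2,874 finishes the deductible; $2,594 goes to coinsurance; member's 30% is $778.20. Cost to member: $3,652.20. OOP to date $3,652.20.
Bill 2, $7,621: deductible met; 30% of $7,621 = $2,286.30. Cost to member: $2,286.30. OOP to date $5,938.50.
Bill 3, $8,600: deductible met; 30% of $8,600 = $2,580. Adding that to $5,938.50 gives $8,518.50, past the $8,150 cap; member pays only $8,150 − $5,938.50 = $2,211.50.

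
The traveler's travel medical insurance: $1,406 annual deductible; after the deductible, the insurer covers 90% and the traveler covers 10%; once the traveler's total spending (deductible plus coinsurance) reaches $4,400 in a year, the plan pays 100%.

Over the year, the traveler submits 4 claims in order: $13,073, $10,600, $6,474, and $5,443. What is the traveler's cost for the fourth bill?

$119.90

Claim 1 — $13,073: $1,406 finishes the deductible; $11,667 goes to coinsurance; coinsurance $11,667 × 10% = $1,166.70. Traveler pays $2,572.70; OOP now $2,572.70.
Claim 2 — $10,600: deductible already satisfied, so traveler's share is 10% × $10,600 = $1,060. Traveler owes $1,060 (running OOP $3,632.70).
Claim 3 — $6,474: deductible already satisfied, so traveler's share is 10% × $6,474 = $647.40. Traveler owes $647.40 (running OOP $4,280.10).
Claim 4 — $5,443: deductible met; 10% of $5,443 = $544.30. OOP would hit $4,824.40 > $4,400, so the cap limits the traveler to $4,400 − $4,280.10 = $119.90.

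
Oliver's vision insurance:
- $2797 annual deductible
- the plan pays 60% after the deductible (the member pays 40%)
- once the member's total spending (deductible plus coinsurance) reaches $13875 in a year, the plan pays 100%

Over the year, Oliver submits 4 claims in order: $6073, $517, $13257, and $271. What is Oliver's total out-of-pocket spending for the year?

Bill 1, $6073: deductible takes $2797, $3276 remains; 40% of $3276 = $1310.40. Cost to member: $4107.40. OOP to date $4107.40.
Bill 2, $517: deductible already satisfied, so member's share is 40% × $517 = $206.80. Cost to member: $206.80. OOP to date $4314.20.
Bill 3, $13257: deductible met; 40% of $13257 = $5302.80. Member owes $5302.80 (running OOP $9617).
Bill 4, $271: deductible met; 40% of $271 = $108.40. Member owes $108.40 (running OOP $9725.40).
Summing the member's payments: $4107.40 + $206.80 + $5302.80 + $108.40 = $9725.40.

$9725.40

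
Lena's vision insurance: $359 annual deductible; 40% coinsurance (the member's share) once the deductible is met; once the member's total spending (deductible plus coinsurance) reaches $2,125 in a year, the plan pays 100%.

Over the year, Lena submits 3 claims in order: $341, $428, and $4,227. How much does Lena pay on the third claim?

Bill 1, $341: entire amount goes to the deductible. Member pays $341; OOP now $341.
Bill 2, $428: $18 to deductible, leaving $410; member's 40% is $164. Cost to member: $182. OOP to date $523.
Bill 3, $4,227: deductible met; 40% of $4,227 = $1,690.80. Adding that to $523 gives $2,213.80, past the $2,125 cap; member pays only $2,125 − $523 = $1,602.

$1,602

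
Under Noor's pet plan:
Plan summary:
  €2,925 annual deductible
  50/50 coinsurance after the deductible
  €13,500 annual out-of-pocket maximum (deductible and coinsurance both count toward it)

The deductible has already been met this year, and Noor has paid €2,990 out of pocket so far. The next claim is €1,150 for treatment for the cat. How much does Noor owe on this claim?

€575

The deductible is already satisfied, so the full bill goes to coinsurance.
Owner's 50% share of €1,150 is €575.
Cumulative spending €2,990 + €575 = €3,565 stays under the €13,500 maximum.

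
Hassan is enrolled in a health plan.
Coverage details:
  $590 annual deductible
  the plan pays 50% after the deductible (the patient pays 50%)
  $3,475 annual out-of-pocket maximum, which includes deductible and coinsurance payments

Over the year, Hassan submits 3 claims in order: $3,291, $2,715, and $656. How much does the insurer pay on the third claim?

Bill 1, $3,291: $590 finishes the deductible; $2,701 goes to coinsurance; 50% of $2,701 = $1,350.50. Patient owes $1,940.50 (running OOP $1,940.50). Plan pays $3,291 − $1,940.50 = $1,350.50.
Bill 2, $2,715: deductible already satisfied, so patient's share is 50% × $2,715 = $1,357.50. Patient pays $1,357.50; OOP now $3,298. Plan pays $2,715 − $1,357.50 = $1,357.50.
Bill 3, $656: deductible met; 50% of $656 = $328. That would push OOP to $3,626, over the $3,475 cap, so patient pays $3,475 − $3,298 = $177. Plan pays $656 − $177 = $479.

$479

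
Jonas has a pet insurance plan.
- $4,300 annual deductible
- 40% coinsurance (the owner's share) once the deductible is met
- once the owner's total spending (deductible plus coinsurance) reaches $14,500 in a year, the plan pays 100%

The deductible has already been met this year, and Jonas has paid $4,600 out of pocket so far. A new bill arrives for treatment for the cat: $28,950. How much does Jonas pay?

The deductible is already satisfied, so the full bill goes to coinsurance.
Owner's 40% share of $28,950 is $11,580.
Year-to-date out-of-pocket would reach $4,600 + $11,580 = $16,180, above the $14,500 maximum, so the owner pays only $14,500 − $4,600 = $9,900.

$9,900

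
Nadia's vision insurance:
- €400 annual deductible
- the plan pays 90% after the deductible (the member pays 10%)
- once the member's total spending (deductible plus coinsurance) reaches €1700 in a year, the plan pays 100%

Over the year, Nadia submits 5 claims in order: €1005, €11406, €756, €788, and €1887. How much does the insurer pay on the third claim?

€680.40

Bill 1, €1005: €400 finishes the deductible; €605 goes to coinsurance; member's 10% is €60.50. Member pays €460.50; OOP now €460.50. Insurer: €1005 − €460.50 = €544.50.
Bill 2, €11406: 10% coinsurance on €11406 = €1140.60. Cost to member: €1140.60. OOP to date €1601.10. Insurer: €11406 − €1140.60 = €10265.40.
Bill 3, €756: 10% coinsurance on €756 = €75.60. Cost to member: €75.60. OOP to date €1676.70. Insurer: €756 − €75.60 = €680.40.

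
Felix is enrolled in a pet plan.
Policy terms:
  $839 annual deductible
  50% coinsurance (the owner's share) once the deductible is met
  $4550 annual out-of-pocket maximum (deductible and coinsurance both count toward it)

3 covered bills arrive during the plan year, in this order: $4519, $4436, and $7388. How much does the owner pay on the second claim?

Claim 1 — $4519: $839 to deductible, leaving $3680; 50% of $3680 = $1840. Owner owes $2679 (running OOP $2679).
Claim 2 — $4436: deductible met; 50% of $4436 = $2218. OOP would hit $4897 > $4550, so the cap limits the owner to $4550 − $2679 = $1871.

$1871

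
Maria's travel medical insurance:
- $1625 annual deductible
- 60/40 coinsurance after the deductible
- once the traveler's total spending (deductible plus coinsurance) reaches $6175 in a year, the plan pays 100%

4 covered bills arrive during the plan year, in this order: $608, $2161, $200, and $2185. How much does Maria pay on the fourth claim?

#1 ($608): all of it applies to the deductible. Traveler pays $608; OOP now $608.
#2 ($2161): $1017 finishes the deductible; $1144 goes to coinsurance; traveler's 40% is $457.60. Cost to traveler: $1474.60. OOP to date $2082.60.
#3 ($200): deductible already satisfied, so traveler's share is 40% × $200 = $80. Cost to traveler: $80. OOP to date $2162.60.
#4 ($2185): deductible already satisfied, so traveler's share is 40% × $2185 = $874. Cost to traveler: $874. OOP to date $3036.60.

$874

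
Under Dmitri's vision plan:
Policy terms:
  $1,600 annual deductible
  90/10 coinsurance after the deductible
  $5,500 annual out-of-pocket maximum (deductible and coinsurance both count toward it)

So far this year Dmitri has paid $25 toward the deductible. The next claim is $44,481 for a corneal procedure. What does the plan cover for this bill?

Deductible still to meet: $1,600 − $25 = $1,575.
The remaining $42,906 (= $44,481 − $1,575) moves to coinsurance.
Coinsurance: $42,906 × 10% = $4,290.60.
That puts the member's cost at $1,575 + $4,290.60 = $5,865.60 before any cap.
Adding $5,865.60 to the $25 already spent would give $5,890.60, which exceeds the $5,500 cap; the member pays just $5,500 − $25 = $5,475.
Insurer pays the balance: $44,481 − $5,475 = $39,006.

$39,006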